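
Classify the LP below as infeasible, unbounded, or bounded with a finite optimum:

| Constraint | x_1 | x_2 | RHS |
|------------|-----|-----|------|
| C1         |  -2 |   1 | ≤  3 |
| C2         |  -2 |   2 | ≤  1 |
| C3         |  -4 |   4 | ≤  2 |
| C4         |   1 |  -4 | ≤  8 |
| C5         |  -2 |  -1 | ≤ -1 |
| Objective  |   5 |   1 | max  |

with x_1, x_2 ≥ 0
Feasible point: (1, 0) satisfies every constraint, so the LP is feasible.
Direction d = (1, 1): for each constraint row a, a·d ≤ 0 —
  (-2)(1) + (1)(1) = -1 ≤ 0
  (-2)(1) + (2)(1) = 0 ≤ 0
  (-4)(1) + (4)(1) = 0 ≤ 0
  (1)(1) + (-4)(1) = -3 ≤ 0
  (-2)(1) + (-1)(1) = -3 ≤ 0
and d ≥ 0, so (1, 0) + t·d stays feasible for every t ≥ 0. Along this ray z = 5x_1 + x_2 changes by 6 per unit t, so z → +∞.

The LP is unbounded; z can be made arbitrarily large.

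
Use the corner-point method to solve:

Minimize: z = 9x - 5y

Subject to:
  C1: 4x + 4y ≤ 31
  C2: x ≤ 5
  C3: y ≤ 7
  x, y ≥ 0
x = 0, y = 7, z = -35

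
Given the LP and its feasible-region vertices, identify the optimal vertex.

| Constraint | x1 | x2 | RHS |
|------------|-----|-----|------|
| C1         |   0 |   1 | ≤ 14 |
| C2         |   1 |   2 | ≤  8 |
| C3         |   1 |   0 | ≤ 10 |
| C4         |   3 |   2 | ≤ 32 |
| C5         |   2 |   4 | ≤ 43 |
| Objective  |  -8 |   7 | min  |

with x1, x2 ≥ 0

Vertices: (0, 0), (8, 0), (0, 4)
Evaluating z = -8x1 + 7x2 at each vertex:
  (0, 0): z = 0
  (8, 0): z = -64
  (0, 4): z = 28

The smallest value is z = -64, attained at (8, 0).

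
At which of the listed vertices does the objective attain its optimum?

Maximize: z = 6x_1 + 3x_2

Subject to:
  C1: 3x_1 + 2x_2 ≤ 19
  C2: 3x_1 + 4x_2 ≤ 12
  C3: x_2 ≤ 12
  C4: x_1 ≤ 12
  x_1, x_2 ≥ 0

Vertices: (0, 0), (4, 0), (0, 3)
Evaluating z = 6x_1 + 3x_2 at each vertex:
  (0, 0): z = 0
  (4, 0): z = 24
  (0, 3): z = 9

The largest value is z = 24, attained at (4, 0).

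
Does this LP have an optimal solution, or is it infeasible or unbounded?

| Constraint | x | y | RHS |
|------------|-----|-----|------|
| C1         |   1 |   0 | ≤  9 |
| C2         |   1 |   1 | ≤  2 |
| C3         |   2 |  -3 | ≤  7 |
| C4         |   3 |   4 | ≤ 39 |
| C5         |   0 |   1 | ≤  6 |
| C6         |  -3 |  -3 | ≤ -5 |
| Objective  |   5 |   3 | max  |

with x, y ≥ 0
The point (2, 0) satisfies every constraint, so the LP is feasible; the constraints give x ≤ 9 and y ≤ 6, which with x, y ≥ 0 keep the feasible region inside a bounded box. A feasible, bounded LP attains a finite optimum at a vertex.

Bounded optimum: z* = 10 at (2, 0).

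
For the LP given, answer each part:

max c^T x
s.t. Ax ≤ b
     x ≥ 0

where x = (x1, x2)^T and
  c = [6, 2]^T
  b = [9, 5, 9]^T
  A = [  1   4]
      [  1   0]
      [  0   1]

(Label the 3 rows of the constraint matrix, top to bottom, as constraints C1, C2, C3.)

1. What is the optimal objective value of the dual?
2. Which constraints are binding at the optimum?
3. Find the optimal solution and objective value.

1. 32 (by strong duality, equal to the primal optimum)
2. C1, C2
3. x1 = 5, x2 = 1, z = 32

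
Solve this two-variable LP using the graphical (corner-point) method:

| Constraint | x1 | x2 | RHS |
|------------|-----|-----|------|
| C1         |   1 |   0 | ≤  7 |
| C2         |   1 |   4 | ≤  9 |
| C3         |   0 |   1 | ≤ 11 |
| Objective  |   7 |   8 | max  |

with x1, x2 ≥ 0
Each vertex is the intersection of two constraint boundaries that also satisfies all remaining constraints:
  x1 = 0 and x2 = 0 → (0, 0)
  x1 = 7 and x2 = 0 → (7, 0)
  x1 = 7 and x1 + 4x2 = 9 → (7, 0.5)
  x1 + 4x2 = 9 and x1 = 0 → (0, 2.25)

Evaluating z = 7x1 + 8x2 at each vertex:
  (0, 0): z = 0
  (7, 0): z = 49
  (7, 0.5): z = 53
  (0, 2.25): z = 18

The maximum is at (7, 0.5) with z = 53.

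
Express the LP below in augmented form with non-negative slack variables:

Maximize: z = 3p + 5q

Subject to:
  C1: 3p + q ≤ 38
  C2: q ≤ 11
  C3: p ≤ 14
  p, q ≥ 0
max z = 3p + 5q

s.t.
  3p + q + s1 = 38
  q + s2 = 11
  p + s3 = 14
  p, q, s1, s2, s3 ≥ 0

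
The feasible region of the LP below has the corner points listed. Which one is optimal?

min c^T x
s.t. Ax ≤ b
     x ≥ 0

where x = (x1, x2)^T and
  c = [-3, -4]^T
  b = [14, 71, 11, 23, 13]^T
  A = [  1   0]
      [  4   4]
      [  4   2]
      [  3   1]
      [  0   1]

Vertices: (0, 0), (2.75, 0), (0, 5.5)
Evaluating z = -3x1 - 4x2 at each vertex:
  (0, 0): z = 0
  (2.75, 0): z = -8.25
  (0, 5.5): z = -22

The smallest value is z = -22, attained at (0, 5.5).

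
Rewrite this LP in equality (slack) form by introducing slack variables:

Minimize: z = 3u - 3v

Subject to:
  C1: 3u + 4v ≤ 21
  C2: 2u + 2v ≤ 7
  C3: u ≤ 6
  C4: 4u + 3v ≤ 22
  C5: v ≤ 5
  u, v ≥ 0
min z = 3u - 3v

s.t.
  3u + 4v + s1 = 21
  2u + 2v + s2 = 7
  u + s3 = 6
  4u + 3v + s4 = 22
  v + s5 = 5
  u, v, s1, s2, s3, s4, s5 ≥ 0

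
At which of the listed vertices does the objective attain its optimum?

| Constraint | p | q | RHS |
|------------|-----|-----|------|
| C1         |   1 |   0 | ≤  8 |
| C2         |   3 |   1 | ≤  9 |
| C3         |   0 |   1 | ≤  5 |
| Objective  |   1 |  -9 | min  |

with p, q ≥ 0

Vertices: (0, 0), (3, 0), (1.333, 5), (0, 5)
(0, 5) with z = -45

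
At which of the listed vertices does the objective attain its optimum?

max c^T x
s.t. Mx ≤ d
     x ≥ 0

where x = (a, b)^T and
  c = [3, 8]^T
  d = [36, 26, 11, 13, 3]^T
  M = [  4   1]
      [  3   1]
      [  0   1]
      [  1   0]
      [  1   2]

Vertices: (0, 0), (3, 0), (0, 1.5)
Evaluating z = 3a + 8b at each vertex:
  (0, 0): z = 0
  (3, 0): z = 9
  (0, 1.5): z = 12

The largest value is z = 12, attained at (0, 1.5).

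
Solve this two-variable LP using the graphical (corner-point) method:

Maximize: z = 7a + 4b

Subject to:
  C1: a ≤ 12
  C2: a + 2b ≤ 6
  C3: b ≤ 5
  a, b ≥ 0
Each vertex is the intersection of two constraint boundaries that also satisfies all remaining constraints:
  a = 0 and b = 0 → (0, 0)
  a + 2b = 6 and b = 0 → (6, 0)
  a + 2b = 6 and a = 0 → (0, 3)

Evaluating z = 7a + 4b at each vertex:
  (0, 0): z = 0
  (6, 0): z = 42
  (0, 3): z = 12

The maximum is at (6, 0) with z = 42.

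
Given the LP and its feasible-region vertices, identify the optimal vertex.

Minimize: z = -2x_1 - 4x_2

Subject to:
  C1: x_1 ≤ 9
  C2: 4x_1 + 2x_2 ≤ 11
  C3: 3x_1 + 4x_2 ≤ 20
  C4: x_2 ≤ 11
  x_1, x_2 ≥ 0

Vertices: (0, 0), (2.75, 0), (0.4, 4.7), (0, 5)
(0, 5) with z = -20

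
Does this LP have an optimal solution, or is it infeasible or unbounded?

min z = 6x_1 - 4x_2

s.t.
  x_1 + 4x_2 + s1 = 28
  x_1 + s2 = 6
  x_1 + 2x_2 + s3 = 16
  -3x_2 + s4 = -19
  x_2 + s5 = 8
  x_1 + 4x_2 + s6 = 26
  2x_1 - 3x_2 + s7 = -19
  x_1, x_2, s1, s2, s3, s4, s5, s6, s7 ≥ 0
The point (0, 6.5) satisfies every constraint, so the LP is feasible; the constraints give x_1 ≤ 6 and x_2 ≤ 8, which with x_1, x_2 ≥ 0 keep the feasible region inside a bounded box. A feasible, bounded LP attains a finite optimum at a vertex.

Bounded optimum: z* = -26 at (0, 6.5).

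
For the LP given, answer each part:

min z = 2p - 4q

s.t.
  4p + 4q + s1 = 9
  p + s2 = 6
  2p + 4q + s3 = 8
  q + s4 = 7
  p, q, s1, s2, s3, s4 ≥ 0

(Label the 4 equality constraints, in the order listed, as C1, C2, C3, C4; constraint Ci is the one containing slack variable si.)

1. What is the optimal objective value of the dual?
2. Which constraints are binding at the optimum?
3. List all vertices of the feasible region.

1. -8 (by strong duality, equal to the primal optimum)
2. C3, p ≥ 0
3. (0, 0), (2.25, 0), (0.5, 1.75), (0, 2)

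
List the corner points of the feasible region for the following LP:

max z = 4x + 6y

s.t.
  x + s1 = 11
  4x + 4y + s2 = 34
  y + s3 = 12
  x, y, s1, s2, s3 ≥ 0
Each vertex is the intersection of two constraint boundaries that also satisfies all remaining constraints:
  x = 0 and y = 0 → (0, 0)
  4x + 4y = 34 and y = 0 → (8.5, 0)
  4x + 4y = 34 and x = 0 → (0, 8.5)

Vertices: (0, 0), (8.5, 0), (0, 8.5)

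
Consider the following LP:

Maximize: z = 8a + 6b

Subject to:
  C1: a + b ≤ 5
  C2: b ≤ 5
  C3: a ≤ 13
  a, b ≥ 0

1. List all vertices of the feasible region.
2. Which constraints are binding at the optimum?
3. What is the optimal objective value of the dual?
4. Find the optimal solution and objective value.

1. (0, 0), (5, 0), (0, 5)
2. C1, b ≥ 0
3. 40 (by strong duality, equal to the primal optimum)
4. a = 5, b = 0, z = 40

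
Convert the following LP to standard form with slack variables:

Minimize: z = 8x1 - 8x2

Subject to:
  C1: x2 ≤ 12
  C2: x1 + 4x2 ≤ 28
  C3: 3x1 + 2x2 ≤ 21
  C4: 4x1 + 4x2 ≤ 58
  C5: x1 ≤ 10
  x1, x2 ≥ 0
min z = 8x1 - 8x2

s.t.
  x2 + s1 = 12
  x1 + 4x2 + s2 = 28
  3x1 + 2x2 + s3 = 21
  4x1 + 4x2 + s4 = 58
  x1 + s5 = 10
  x1, x2, s1, s2, s3, s4, s5 ≥ 0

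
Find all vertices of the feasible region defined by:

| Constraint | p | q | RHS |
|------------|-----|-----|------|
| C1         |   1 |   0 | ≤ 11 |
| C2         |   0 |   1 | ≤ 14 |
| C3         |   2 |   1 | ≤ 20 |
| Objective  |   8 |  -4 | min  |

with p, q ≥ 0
Each vertex is the intersection of two constraint boundaries that also satisfies all remaining constraints:
  p = 0 and q = 0 → (0, 0)
  2p + q = 20 and q = 0 → (10, 0)
  q = 14 and 2p + q = 20 → (3, 14)
  q = 14 and p = 0 → (0, 14)

Vertices: (0, 0), (10, 0), (3, 14), (0, 14)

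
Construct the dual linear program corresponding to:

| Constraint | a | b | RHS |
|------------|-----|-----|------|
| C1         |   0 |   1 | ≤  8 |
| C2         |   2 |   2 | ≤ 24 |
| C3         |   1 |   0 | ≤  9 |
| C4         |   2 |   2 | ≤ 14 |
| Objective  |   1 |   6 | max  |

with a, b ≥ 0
Minimize: z = 8y1 + 24y2 + 9y3 + 14y4

Subject to:
  C1: -2y2 - y3 - 2y4 ≤ -1
  C2: -y1 - 2y2 - 2y4 ≤ -6
  y1, y2, y3, y4 ≥ 0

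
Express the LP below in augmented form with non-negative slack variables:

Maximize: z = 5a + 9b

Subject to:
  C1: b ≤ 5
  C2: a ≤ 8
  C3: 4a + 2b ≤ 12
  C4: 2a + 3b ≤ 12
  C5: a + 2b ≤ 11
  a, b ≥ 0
max z = 5a + 9b

s.t.
  b + s1 = 5
  a + s2 = 8
  4a + 2b + s3 = 12
  2a + 3b + s4 = 12
  a + 2b + s5 = 11
  a, b, s1, s2, s3, s4, s5 ≥ 0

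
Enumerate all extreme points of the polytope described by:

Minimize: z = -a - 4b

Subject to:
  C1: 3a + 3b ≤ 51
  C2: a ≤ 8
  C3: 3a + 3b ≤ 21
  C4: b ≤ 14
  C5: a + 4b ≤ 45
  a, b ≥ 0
Each vertex is the intersection of two constraint boundaries that also satisfies all remaining constraints:
  a = 0 and b = 0 → (0, 0)
  3a + 3b = 21 and b = 0 → (7, 0)
  3a + 3b = 21 and a = 0 → (0, 7)

Vertices: (0, 0), (7, 0), (0, 7)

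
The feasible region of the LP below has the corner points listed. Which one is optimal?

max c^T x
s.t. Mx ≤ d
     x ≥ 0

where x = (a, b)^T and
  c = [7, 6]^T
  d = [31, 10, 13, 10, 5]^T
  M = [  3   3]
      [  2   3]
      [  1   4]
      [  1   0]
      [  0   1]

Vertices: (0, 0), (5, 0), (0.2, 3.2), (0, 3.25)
(5, 0) with z = 35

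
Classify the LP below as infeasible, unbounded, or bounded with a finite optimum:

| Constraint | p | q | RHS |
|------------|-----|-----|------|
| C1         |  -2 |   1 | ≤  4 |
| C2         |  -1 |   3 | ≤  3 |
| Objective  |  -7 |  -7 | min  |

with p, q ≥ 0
Feasible point: (0, 0) satisfies every constraint, so the LP is feasible.
Direction d = (1, 0): for each constraint row a, a·d ≤ 0 —
  (-2)(1) + (1)(0) = -2 ≤ 0
  (-1)(1) + (3)(0) = -1 ≤ 0
and d ≥ 0, so (0, 0) + t·d stays feasible for every t ≥ 0. Along this ray z = -7p - 7q changes by -7 per unit t, so z → −∞.

The LP is unbounded; z can be made arbitrarily small.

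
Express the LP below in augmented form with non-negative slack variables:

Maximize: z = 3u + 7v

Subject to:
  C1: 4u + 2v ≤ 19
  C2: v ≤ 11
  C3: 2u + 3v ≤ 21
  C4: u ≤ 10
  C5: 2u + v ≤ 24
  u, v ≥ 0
max z = 3u + 7v

s.t.
  4u + 2v + s1 = 19
  v + s2 = 11
  2u + 3v + s3 = 21
  u + s4 = 10
  2u + v + s5 = 24
  u, v, s1, s2, s3, s4, s5 ≥ 0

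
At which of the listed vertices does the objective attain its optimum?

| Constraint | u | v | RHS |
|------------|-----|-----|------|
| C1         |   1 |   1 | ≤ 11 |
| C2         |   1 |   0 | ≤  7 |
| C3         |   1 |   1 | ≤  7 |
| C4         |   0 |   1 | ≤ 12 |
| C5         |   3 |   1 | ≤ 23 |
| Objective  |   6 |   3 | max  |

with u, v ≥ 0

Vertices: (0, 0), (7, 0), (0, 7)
(7, 0) with z = 42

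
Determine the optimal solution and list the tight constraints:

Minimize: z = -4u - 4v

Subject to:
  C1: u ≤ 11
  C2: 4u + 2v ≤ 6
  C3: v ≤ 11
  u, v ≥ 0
Optimal: u = 0, v = 3
Slack at optimum:
  C1: slack = 11
  C2: slack = 0 (binding)
  C3: slack = 8
  u ≥ 0: u = 0 (binding)
  v ≥ 0: v = 3
Binding constraints: C2, u ≥ 0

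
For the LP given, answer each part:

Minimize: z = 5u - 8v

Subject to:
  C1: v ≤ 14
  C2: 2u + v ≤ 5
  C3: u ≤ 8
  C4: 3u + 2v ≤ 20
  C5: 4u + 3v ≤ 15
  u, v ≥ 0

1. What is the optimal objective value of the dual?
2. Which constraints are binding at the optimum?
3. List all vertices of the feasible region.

1. -40 (by strong duality, equal to the primal optimum)
2. C2, C5, u ≥ 0
3. (0, 0), (2.5, 0), (0, 5)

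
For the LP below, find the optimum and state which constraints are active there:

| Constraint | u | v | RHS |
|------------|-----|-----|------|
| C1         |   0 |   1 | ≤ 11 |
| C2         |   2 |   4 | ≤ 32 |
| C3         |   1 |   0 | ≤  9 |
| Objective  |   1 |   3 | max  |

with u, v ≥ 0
Optimal: u = 0, v = 8
Slack at optimum:
  C1: slack = 3
  C2: slack = 0 (binding)
  C3: slack = 9
  u ≥ 0: u = 0 (binding)
  v ≥ 0: v = 8
Binding constraints: C2, u ≥ 0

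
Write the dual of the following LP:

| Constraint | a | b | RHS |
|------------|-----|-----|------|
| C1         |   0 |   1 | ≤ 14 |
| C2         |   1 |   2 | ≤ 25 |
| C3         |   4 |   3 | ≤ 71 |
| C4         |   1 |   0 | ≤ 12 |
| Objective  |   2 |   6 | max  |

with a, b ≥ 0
Minimize: z = 14y1 + 25y2 + 71y3 + 12y4

Subject to:
  C1: -y2 - 4y3 - y4 ≤ -2
  C2: -y1 - 2y2 - 3y3 ≤ -6
  y1, y2, y3, y4 ≥ 0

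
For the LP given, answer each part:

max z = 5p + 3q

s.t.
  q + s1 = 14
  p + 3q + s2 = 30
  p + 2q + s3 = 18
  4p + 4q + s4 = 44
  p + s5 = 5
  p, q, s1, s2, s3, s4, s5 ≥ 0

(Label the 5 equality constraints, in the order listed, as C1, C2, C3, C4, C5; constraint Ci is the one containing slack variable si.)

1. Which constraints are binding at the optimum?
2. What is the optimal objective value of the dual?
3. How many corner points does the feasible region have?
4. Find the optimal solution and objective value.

1. C4, C5
2. 43 (by strong duality, equal to the primal optimum)
3. 5
4. p = 5, q = 6, z = 43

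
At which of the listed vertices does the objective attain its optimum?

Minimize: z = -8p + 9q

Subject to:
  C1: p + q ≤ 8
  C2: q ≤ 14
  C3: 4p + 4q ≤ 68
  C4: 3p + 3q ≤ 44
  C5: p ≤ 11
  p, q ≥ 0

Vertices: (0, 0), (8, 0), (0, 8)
(8, 0) with z = -64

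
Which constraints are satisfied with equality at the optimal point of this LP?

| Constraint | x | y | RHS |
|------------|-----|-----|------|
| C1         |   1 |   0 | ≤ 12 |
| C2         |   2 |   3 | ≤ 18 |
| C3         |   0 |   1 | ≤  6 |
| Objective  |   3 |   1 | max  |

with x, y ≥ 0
Optimal: x = 9, y = 0
Slack at optimum:
  C1: slack = 3
  C2: slack = 0 (binding)
  C3: slack = 6
  x ≥ 0: x = 9
  y ≥ 0: y = 0 (binding)
Binding constraints: C2, y ≥ 0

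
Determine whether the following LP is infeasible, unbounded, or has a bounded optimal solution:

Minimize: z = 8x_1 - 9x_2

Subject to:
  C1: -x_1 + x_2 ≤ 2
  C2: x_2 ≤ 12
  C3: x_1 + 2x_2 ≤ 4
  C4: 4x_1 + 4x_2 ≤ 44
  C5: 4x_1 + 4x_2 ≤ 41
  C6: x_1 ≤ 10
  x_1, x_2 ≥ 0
The point (0, 2) satisfies every constraint, so the LP is feasible; the constraints give x_1 ≤ 10 and x_2 ≤ 12, which with x_1, x_2 ≥ 0 keep the feasible region inside a bounded box. A feasible, bounded LP attains a finite optimum at a vertex.

Evaluating z = 8x_1 - 9x_2 at each vertex:
  (0, 0): z = 0
  (4, 0): z = 32
  (0, 2): z = -18

The LP has an optimal solution: (0, 2) with z = -18.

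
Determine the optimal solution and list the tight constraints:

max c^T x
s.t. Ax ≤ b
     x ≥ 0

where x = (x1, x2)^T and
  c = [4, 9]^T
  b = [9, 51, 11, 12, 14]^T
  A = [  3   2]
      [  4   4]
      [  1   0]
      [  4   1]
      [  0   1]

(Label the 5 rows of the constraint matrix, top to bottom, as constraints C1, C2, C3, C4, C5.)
Optimal: x1 = 0, x2 = 4.5
Slack at optimum:
  C1: slack = 0 (binding)
  C2: slack = 33
  C3: slack = 11
  C4: slack = 7.5
  C5: slack = 9.5
  x1 ≥ 0: x1 = 0 (binding)
  x2 ≥ 0: x2 = 4.5
Binding constraints: C1, x1 ≥ 0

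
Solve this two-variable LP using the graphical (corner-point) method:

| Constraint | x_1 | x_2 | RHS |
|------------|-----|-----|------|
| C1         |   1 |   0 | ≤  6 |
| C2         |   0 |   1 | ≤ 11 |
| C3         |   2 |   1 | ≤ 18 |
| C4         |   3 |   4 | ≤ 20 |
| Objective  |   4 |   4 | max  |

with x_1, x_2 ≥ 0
Each vertex is the intersection of two constraint boundaries that also satisfies all remaining constraints:
  x_1 = 0 and x_2 = 0 → (0, 0)
  x_1 = 6 and x_2 = 0 → (6, 0)
  x_1 = 6 and 3x_1 + 4x_2 = 20 → (6, 0.5)
  3x_1 + 4x_2 = 20 and x_1 = 0 → (0, 5)

Evaluating z = 4x_1 + 4x_2 at each vertex:
  (0, 0): z = 0
  (6, 0): z = 24
  (6, 0.5): z = 26
  (0, 5): z = 20

The maximum is at (6, 0.5) with z = 26.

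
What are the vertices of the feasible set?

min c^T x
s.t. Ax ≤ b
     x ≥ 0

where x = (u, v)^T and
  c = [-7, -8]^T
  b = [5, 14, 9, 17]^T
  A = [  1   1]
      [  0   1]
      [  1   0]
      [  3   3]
Each vertex is the intersection of two constraint boundaries that also satisfies all remaining constraints:
  u = 0 and v = 0 → (0, 0)
  u + v = 5 and v = 0 → (5, 0)
  u + v = 5 and u = 0 → (0, 5)

Vertices: (0, 0), (5, 0), (0, 5)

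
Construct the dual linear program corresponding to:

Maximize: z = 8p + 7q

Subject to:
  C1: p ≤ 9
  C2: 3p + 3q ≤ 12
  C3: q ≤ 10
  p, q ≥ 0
Minimize: z = 9y1 + 12y2 + 10y3

Subject to:
  C1: -y1 - 3y2 ≤ -8
  C2: -3y2 - y3 ≤ -7
  y1, y2, y3 ≥ 0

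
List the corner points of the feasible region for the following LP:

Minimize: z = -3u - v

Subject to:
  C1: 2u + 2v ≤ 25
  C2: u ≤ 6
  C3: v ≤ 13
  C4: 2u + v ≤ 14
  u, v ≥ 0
Each vertex is the intersection of two constraint boundaries that also satisfies all remaining constraints:
  u = 0 and v = 0 → (0, 0)
  u = 6 and v = 0 → (6, 0)
  u = 6 and 2u + v = 14 → (6, 2)
  2u + 2v = 25 and 2u + v = 14 → (1.5, 11)
  2u + 2v = 25 and u = 0 → (0, 12.5)

Vertices: (0, 0), (6, 0), (6, 2), (1.5, 11), (0, 12.5)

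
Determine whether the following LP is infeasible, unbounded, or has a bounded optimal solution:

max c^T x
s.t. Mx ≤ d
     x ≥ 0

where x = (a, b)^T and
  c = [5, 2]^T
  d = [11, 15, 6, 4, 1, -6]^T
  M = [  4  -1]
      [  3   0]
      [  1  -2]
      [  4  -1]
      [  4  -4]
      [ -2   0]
Feasible point: (3, 8) satisfies every constraint, so the LP is feasible.
Direction d = (0, 1): for each constraint row a, a·d ≤ 0 —
  (4)(0) + (-1)(1) = -1 ≤ 0
  (3)(0) + (0)(1) = 0 ≤ 0
  (1)(0) + (-2)(1) = -2 ≤ 0
  (4)(0) + (-1)(1) = -1 ≤ 0
  (4)(0) + (-4)(1) = -4 ≤ 0
  (-2)(0) + (0)(1) = 0 ≤ 0
and d ≥ 0, so (3, 8) + t·d stays feasible for every t ≥ 0. Along this ray z = 5a + 2b changes by 2 per unit t, so z → +∞.

Unbounded: there is a feasible ray along which z → +∞.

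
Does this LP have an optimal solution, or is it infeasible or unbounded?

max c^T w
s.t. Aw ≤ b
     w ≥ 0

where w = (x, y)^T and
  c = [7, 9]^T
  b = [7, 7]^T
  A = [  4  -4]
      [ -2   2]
Feasible point: (0, 0) satisfies every constraint, so the LP is feasible.
Direction d = (1, 1): for each constraint row a, a·d ≤ 0 —
  (4)(1) + (-4)(1) = 0 ≤ 0
  (-2)(1) + (2)(1) = 0 ≤ 0
and d ≥ 0, so (0, 0) + t·d stays feasible for every t ≥ 0. Along this ray z = 7x + 9y changes by 16 per unit t, so z → +∞.

The LP is unbounded; z can be made arbitrarily large.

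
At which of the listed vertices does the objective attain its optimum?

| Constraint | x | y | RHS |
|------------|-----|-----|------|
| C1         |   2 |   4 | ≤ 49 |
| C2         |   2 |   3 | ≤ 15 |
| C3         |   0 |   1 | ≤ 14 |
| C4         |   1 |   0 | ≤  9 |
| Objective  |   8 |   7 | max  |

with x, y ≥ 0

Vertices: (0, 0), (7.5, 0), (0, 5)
Evaluating z = 8x + 7y at each vertex:
  (0, 0): z = 0
  (7.5, 0): z = 60
  (0, 5): z = 35

The largest value is z = 60, attained at (7.5, 0).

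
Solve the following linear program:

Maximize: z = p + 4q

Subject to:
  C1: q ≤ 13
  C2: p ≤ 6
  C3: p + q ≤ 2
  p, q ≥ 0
Each vertex is the intersection of two constraint boundaries that also satisfies all remaining constraints:
  p = 0 and q = 0 → (0, 0)
  p + q = 2 and q = 0 → (2, 0)
  p + q = 2 and p = 0 → (0, 2)

Evaluating z = p + 4q at each vertex:
  (0, 0): z = 0
  (2, 0): z = 2
  (0, 2): z = 8

The maximum is at (0, 2) with z = 8.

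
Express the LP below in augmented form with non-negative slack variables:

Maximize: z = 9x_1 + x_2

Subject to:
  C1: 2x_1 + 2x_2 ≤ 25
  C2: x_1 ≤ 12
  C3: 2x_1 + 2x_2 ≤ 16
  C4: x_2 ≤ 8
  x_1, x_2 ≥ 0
max z = 9x_1 + x_2

s.t.
  2x_1 + 2x_2 + s1 = 25
  x_1 + s2 = 12
  2x_1 + 2x_2 + s3 = 16
  x_2 + s4 = 8
  x_1, x_2, s1, s2, s3, s4 ≥ 0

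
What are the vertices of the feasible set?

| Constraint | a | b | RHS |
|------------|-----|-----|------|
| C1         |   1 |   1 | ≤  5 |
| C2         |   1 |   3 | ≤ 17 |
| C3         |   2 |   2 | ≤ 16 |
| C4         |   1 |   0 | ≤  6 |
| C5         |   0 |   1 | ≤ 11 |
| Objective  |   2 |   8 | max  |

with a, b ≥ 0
Each vertex is the intersection of two constraint boundaries that also satisfies all remaining constraints:
  a = 0 and b = 0 → (0, 0)
  a + b = 5 and b = 0 → (5, 0)
  a + b = 5 and a = 0 → (0, 5)

Vertices: (0, 0), (5, 0), (0, 5)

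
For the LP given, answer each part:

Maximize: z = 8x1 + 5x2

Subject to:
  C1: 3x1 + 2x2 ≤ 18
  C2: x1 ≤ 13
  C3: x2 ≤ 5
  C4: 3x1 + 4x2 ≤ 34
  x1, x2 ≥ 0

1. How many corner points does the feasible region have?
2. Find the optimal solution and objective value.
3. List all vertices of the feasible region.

1. 4
2. x1 = 6, x2 = 0, z = 48
3. (0, 0), (6, 0), (2.667, 5), (0, 5)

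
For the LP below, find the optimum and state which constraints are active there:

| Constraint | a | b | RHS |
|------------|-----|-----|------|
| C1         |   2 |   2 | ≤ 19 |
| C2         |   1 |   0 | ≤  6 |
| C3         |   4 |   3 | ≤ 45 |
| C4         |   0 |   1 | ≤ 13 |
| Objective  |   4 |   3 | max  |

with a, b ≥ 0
Optimal: a = 6, b = 3.5
Slack at optimum:
  C1: slack = 0 (binding)
  C2: slack = 0 (binding)
  C3: slack = 10.5
  C4: slack = 9.5
  a ≥ 0: a = 6
  b ≥ 0: b = 3.5
Binding constraints: C1, C2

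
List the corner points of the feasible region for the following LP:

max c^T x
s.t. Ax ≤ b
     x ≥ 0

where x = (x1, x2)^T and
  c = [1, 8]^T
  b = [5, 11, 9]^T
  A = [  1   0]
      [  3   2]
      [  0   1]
Each vertex is the intersection of two constraint boundaries that also satisfies all remaining constraints:
  x1 = 0 and x2 = 0 → (0, 0)
  3x1 + 2x2 = 11 and x2 = 0 → (3.667, 0)
  3x1 + 2x2 = 11 and x1 = 0 → (0, 5.5)

Vertices: (0, 0), (3.667, 0), (0, 5.5)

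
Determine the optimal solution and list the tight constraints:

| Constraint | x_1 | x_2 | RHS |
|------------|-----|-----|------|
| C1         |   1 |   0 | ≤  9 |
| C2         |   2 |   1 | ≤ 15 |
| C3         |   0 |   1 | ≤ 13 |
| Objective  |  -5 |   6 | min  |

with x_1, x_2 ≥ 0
Optimal: x_1 = 7.5, x_2 = 0
Binding: C2, x_2 ≥ 0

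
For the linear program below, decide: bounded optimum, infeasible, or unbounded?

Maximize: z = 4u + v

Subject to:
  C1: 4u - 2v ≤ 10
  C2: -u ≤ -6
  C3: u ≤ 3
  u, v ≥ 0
C3 requires u ≤ 3, while C2 (-u ≤ -6) is equivalent to u ≥ 6. Together they would need 6 ≤ u ≤ 3, which is impossible since 6 > 3. No point satisfies all constraints.

Infeasible — the constraint set is empty.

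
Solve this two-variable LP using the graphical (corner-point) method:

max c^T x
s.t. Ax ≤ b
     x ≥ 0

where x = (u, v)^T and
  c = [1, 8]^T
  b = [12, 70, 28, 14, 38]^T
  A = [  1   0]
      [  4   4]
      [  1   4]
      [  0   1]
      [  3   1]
u = 0, v = 7, z = 56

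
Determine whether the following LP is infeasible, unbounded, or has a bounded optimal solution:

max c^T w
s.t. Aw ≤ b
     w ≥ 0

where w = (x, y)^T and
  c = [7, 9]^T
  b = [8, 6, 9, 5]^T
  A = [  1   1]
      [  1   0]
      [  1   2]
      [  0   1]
The point (6, 1.5) satisfies every constraint, so the LP is feasible; the constraints give x ≤ 6 and y ≤ 5, which with x, y ≥ 0 keep the feasible region inside a bounded box. A feasible, bounded LP attains a finite optimum at a vertex.

Feasible with finite optimum z* = 55.5 at (6, 1.5).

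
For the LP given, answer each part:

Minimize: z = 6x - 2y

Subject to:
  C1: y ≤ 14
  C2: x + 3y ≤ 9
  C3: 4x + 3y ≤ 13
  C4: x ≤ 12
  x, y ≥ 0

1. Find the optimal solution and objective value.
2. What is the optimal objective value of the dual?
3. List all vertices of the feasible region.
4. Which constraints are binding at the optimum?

1. x = 0, y = 3, z = -6
2. -6 (by strong duality, equal to the primal optimum)
3. (0, 0), (3.25, 0), (1.333, 2.556), (0, 3)
4. C2, x ≥ 0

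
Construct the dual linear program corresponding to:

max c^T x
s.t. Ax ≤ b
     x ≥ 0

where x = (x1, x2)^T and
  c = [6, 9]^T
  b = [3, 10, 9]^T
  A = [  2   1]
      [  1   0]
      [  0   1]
Minimize: z = 3y1 + 10y2 + 9y3

Subject to:
  C1: -2y1 - y2 ≤ -6
  C2: -y1 - y3 ≤ -9
  y1, y2, y3 ≥ 0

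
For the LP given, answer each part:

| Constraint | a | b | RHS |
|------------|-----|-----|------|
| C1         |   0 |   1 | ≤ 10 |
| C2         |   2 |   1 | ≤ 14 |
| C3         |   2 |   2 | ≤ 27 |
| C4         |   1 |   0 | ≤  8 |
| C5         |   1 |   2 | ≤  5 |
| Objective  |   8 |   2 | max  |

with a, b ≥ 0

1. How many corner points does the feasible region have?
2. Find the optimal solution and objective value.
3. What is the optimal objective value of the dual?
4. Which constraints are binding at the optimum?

1. 3
2. a = 5, b = 0, z = 40
3. 40 (by strong duality, equal to the primal optimum)
4. C5, b ≥ 0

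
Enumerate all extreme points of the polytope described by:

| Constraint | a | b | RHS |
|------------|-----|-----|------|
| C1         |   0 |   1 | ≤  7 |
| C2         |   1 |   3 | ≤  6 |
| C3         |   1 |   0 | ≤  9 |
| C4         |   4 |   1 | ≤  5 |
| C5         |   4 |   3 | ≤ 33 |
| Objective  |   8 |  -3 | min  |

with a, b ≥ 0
Each vertex is the intersection of two constraint boundaries that also satisfies all remaining constraints:
  a = 0 and b = 0 → (0, 0)
  4a + b = 5 and b = 0 → (1.25, 0)
  a + 3b = 6 and 4a + b = 5 → (0.8182, 1.727)
  a + 3b = 6 and a = 0 → (0, 2)

Vertices: (0, 0), (1.25, 0), (0.8182, 1.727), (0, 2)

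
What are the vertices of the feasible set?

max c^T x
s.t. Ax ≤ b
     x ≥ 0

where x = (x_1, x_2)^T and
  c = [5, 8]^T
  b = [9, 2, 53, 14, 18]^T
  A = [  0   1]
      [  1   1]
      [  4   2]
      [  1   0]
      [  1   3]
Each vertex is the intersection of two constraint boundaries that also satisfies all remaining constraints:
  x_1 = 0 and x_2 = 0 → (0, 0)
  x_1 + x_2 = 2 and x_2 = 0 → (2, 0)
  x_1 + x_2 = 2 and x_1 = 0 → (0, 2)

Vertices: (0, 0), (2, 0), (0, 2)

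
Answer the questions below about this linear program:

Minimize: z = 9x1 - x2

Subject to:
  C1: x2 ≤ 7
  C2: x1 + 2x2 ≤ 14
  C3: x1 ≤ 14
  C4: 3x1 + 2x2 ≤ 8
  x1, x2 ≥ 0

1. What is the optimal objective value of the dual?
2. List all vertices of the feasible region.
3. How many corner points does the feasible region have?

1. -4 (by strong duality, equal to the primal optimum)
2. (0, 0), (2.667, 0), (0, 4)
3. 3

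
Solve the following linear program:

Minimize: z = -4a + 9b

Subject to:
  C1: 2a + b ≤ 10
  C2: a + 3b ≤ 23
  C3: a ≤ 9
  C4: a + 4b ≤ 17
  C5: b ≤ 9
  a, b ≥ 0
Each vertex is the intersection of two constraint boundaries that also satisfies all remaining constraints:
  a = 0 and b = 0 → (0, 0)
  2a + b = 10 and b = 0 → (5, 0)
  2a + b = 10 and a + 4b = 17 → (3.286, 3.429)
  a + 4b = 17 and a = 0 → (0, 4.25)

Evaluating z = -4a + 9b at each vertex:
  (0, 0): z = 0
  (5, 0): z = -20
  (3.286, 3.429): z = 17.71
  (0, 4.25): z = 38.25

The minimum is at (5, 0) with z = -20.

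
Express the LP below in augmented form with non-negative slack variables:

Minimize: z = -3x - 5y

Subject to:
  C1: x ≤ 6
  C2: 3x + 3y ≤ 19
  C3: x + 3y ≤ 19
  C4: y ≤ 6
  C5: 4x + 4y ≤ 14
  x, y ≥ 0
min z = -3x - 5y

s.t.
  x + s1 = 6
  3x + 3y + s2 = 19
  x + 3y + s3 = 19
  y + s4 = 6
  4x + 4y + s5 = 14
  x, y, s1, s2, s3, s4, s5 ≥ 0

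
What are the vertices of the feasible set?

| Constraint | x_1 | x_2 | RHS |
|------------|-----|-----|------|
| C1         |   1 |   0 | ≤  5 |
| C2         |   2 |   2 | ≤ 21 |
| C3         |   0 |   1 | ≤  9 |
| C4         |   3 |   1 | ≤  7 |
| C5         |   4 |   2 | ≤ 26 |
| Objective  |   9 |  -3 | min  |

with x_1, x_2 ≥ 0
Each vertex is the intersection of two constraint boundaries that also satisfies all remaining constraints:
  x_1 = 0 and x_2 = 0 → (0, 0)
  3x_1 + x_2 = 7 and x_2 = 0 → (2.333, 0)
  3x_1 + x_2 = 7 and x_1 = 0 → (0, 7)

Vertices: (0, 0), (2.333, 0), (0, 7)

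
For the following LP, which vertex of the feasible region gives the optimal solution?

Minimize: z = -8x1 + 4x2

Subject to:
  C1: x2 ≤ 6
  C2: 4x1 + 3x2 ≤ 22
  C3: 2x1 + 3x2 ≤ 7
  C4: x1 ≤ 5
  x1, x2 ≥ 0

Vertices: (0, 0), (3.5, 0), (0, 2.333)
Evaluating z = -8x1 + 4x2 at each vertex:
  (0, 0): z = 0
  (3.5, 0): z = -28
  (0, 2.333): z = 9.333

The smallest value is z = -28, attained at (3.5, 0).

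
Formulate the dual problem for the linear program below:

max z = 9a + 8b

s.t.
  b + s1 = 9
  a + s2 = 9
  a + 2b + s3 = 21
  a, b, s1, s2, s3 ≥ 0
Minimize: z = 9y1 + 9y2 + 21y3

Subject to:
  C1: -y2 - y3 ≤ -9
  C2: -y1 - 2y3 ≤ -8
  y1, y2, y3 ≥ 0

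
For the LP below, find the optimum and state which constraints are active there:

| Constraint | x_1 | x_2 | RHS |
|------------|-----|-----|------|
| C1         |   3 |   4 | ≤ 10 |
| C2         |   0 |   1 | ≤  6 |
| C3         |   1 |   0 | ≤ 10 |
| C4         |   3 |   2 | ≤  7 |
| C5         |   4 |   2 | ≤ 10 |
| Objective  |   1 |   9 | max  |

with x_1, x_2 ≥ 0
Optimal: x_1 = 0, x_2 = 2.5
Slack at optimum:
  C1: slack = 0 (binding)
  C2: slack = 3.5
  C3: slack = 10
  C4: slack = 2
  C5: slack = 5
  x_1 ≥ 0: x_1 = 0 (binding)
  x_2 ≥ 0: x_2 = 2.5
Binding constraints: C1, x_1 ≥ 0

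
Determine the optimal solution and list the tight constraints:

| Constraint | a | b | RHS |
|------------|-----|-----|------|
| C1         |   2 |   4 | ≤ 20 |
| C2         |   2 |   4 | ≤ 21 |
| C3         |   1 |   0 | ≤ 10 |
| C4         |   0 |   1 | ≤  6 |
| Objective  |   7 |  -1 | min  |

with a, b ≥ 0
Optimal: a = 0, b = 5
Binding: C1, a ≥ 0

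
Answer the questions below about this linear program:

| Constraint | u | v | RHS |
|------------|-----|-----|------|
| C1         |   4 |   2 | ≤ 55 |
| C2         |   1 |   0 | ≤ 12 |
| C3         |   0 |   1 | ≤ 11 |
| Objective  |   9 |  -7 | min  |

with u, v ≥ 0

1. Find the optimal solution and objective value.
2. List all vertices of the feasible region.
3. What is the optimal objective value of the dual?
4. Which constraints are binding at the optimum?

1. u = 0, v = 11, z = -77
2. (0, 0), (12, 0), (12, 3.5), (8.25, 11), (0, 11)
3. -77 (by strong duality, equal to the primal optimum)
4. C3, u ≥ 0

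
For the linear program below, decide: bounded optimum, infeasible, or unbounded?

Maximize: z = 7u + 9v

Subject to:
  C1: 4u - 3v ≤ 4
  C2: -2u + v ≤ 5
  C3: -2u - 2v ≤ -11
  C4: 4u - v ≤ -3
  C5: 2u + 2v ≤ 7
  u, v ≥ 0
C5 requires 2u + 2v ≤ 7, while C3 (-2u - 2v ≤ -11) is equivalent to 2u + 2v ≥ 11. Together they would need 11 ≤ 2u + 2v ≤ 7, which is impossible since 11 > 7. No point satisfies all constraints.

Infeasible: no point satisfies all constraints simultaneously.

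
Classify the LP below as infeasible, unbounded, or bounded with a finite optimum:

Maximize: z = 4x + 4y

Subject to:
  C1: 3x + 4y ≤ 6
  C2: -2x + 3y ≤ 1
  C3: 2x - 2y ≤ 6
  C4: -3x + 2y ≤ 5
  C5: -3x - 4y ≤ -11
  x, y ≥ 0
C1 requires 3x + 4y ≤ 6, while C5 (-3x - 4y ≤ -11) is equivalent to 3x + 4y ≥ 11. Together they would need 11 ≤ 3x + 4y ≤ 6, which is impossible since 11 > 6. No point satisfies all constraints.

The feasible region is empty; the LP is infeasible.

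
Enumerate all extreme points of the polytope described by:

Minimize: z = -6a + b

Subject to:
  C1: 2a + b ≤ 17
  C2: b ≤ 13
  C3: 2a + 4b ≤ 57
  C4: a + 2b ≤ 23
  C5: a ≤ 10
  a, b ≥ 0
Each vertex is the intersection of two constraint boundaries that also satisfies all remaining constraints:
  a = 0 and b = 0 → (0, 0)
  2a + b = 17 and b = 0 → (8.5, 0)
  2a + b = 17 and a + 2b = 23 → (3.667, 9.667)
  a + 2b = 23 and a = 0 → (0, 11.5)

Vertices: (0, 0), (8.5, 0), (3.667, 9.667), (0, 11.5)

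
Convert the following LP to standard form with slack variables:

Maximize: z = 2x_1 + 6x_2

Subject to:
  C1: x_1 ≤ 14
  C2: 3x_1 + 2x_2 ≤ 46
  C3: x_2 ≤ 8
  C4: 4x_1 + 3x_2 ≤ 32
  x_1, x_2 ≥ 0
max z = 2x_1 + 6x_2

s.t.
  x_1 + s1 = 14
  3x_1 + 2x_2 + s2 = 46
  x_2 + s3 = 8
  4x_1 + 3x_2 + s4 = 32
  x_1, x_2, s1, s2, s3, s4 ≥ 0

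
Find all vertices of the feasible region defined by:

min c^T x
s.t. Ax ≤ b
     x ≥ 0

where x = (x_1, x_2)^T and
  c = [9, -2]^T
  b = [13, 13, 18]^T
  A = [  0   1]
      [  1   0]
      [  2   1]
Each vertex is the intersection of two constraint boundaries that also satisfies all remaining constraints:
  x_1 = 0 and x_2 = 0 → (0, 0)
  2x_1 + x_2 = 18 and x_2 = 0 → (9, 0)
  x_2 = 13 and 2x_1 + x_2 = 18 → (2.5, 13)
  x_2 = 13 and x_1 = 0 → (0, 13)

Vertices: (0, 0), (9, 0), (2.5, 13), (0, 13)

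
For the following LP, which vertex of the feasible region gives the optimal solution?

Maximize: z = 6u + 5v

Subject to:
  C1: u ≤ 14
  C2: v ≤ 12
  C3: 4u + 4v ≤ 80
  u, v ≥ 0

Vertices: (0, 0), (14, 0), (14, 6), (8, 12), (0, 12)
Evaluating z = 6u + 5v at each vertex:
  (0, 0): z = 0
  (14, 0): z = 84
  (14, 6): z = 114
  (8, 12): z = 108
  (0, 12): z = 60

The largest value is z = 114, attained at (14, 6).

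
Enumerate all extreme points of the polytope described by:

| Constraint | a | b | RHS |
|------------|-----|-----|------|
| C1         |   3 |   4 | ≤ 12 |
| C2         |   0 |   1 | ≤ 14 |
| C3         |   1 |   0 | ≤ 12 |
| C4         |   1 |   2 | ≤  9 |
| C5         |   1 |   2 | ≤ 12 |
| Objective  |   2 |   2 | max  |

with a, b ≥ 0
Each vertex is the intersection of two constraint boundaries that also satisfies all remaining constraints:
  a = 0 and b = 0 → (0, 0)
  3a + 4b = 12 and b = 0 → (4, 0)
  3a + 4b = 12 and a = 0 → (0, 3)

Vertices: (0, 0), (4, 0), (0, 3)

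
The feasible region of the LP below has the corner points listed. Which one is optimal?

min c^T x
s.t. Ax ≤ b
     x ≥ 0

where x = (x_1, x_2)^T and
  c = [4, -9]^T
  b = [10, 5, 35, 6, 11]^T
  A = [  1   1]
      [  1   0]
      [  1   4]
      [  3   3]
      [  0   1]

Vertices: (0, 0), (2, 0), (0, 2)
Evaluating z = 4x_1 - 9x_2 at each vertex:
  (0, 0): z = 0
  (2, 0): z = 8
  (0, 2): z = -18

The smallest value is z = -18, attained at (0, 2).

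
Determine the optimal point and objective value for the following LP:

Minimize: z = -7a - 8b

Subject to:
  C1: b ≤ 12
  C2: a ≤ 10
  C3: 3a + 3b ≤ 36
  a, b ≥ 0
Each vertex is the intersection of two constraint boundaries that also satisfies all remaining constraints:
  a = 0 and b = 0 → (0, 0)
  a = 10 and b = 0 → (10, 0)
  a = 10 and 3a + 3b = 36 → (10, 2)
  b = 12 and 3a + 3b = 36 → (0, 12)

Evaluating z = -7a - 8b at each vertex:
  (0, 0): z = 0
  (10, 0): z = -70
  (10, 2): z = -86
  (0, 12): z = -96

The minimum is at (0, 12) with z = -96.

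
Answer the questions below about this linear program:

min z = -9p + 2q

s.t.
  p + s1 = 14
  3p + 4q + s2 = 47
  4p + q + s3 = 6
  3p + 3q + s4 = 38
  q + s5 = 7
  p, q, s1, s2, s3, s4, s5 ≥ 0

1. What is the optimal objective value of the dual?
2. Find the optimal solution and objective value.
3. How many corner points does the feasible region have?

1. -13.5 (by strong duality, equal to the primal optimum)
2. p = 1.5, q = 0, z = -13.5
3. 3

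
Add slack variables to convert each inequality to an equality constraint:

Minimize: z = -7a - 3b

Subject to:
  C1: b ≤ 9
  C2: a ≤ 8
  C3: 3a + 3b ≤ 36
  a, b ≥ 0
min z = -7a - 3b

s.t.
  b + s1 = 9
  a + s2 = 8
  3a + 3b + s3 = 36
  a, b, s1, s2, s3 ≥ 0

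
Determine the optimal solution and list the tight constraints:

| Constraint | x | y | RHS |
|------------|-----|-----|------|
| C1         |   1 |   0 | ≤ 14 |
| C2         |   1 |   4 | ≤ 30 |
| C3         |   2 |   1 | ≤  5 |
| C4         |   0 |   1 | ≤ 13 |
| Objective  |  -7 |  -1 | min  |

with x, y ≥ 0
Optimal: x = 2.5, y = 0
Slack at optimum:
  C1: slack = 11.5
  C2: slack = 27.5
  C3: slack = 0 (binding)
  C4: slack = 13
  x ≥ 0: x = 2.5
  y ≥ 0: y = 0 (binding)
Binding constraints: C3, y ≥ 0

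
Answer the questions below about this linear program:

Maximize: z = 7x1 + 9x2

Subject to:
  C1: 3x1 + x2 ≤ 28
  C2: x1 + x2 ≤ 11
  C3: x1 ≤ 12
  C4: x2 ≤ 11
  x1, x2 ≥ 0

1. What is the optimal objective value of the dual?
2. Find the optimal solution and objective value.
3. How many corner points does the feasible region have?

1. 99 (by strong duality, equal to the primal optimum)
2. x1 = 0, x2 = 11, z = 99
3. 4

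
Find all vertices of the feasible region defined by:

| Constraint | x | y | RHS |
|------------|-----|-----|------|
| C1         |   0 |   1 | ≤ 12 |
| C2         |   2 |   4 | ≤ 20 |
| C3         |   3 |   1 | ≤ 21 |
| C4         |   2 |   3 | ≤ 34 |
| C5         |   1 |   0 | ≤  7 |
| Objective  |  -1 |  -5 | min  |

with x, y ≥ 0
Each vertex is the intersection of two constraint boundaries that also satisfies all remaining constraints:
  x = 0 and y = 0 → (0, 0)
  3x + y = 21 and x = 7 → (7, 0)
  2x + 4y = 20 and 3x + y = 21 → (6.4, 1.8)
  2x + 4y = 20 and x = 0 → (0, 5)

Vertices: (0, 0), (7, 0), (6.4, 1.8), (0, 5)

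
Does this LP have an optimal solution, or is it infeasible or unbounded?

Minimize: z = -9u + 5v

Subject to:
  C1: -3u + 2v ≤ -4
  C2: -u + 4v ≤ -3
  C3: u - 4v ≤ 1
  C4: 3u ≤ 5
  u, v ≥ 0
C3 requires u - 4v ≤ 1, while C2 (-u + 4v ≤ -3) is equivalent to u - 4v ≥ 3. Together they would need 3 ≤ u - 4v ≤ 1, which is impossible since 3 > 1. No point satisfies all constraints.

The feasible region is empty; the LP is infeasible.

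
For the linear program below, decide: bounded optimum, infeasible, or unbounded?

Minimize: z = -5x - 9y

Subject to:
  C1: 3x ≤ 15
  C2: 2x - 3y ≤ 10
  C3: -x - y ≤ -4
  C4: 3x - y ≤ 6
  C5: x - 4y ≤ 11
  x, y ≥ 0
Feasible point: (0, 4) satisfies every constraint, so the LP is feasible.
Direction d = (0, 1): for each constraint row a, a·d ≤ 0 —
  (3)(0) + (0)(1) = 0 ≤ 0
  (2)(0) + (-3)(1) = -3 ≤ 0
  (-1)(0) + (-1)(1) = -1 ≤ 0
  (3)(0) + (-1)(1) = -1 ≤ 0
  (1)(0) + (-4)(1) = -4 ≤ 0
and d ≥ 0, so (0, 4) + t·d stays feasible for every t ≥ 0. Along this ray z = -5x - 9y changes by -9 per unit t, so z → −∞.

Unbounded: there is a feasible ray along which z → −∞.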